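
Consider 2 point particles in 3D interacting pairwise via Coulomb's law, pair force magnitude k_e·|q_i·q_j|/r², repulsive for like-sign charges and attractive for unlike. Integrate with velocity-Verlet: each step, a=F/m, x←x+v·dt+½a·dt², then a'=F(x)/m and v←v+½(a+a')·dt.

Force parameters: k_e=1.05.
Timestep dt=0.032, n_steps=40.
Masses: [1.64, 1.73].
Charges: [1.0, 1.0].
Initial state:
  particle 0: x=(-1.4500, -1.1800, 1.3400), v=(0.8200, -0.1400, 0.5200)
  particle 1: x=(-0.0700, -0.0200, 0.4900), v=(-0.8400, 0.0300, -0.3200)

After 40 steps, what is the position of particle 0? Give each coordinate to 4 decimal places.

(-0.4529, -1.4465, 2.0893)

step 0: x0=(-1.4500, -1.1800, 1.3400) x1=(-0.0700, -0.0200, 0.4900)
step 1: x0=(-1.4238, -1.1845, 1.3567) x1=(-0.0968, -0.0190, 0.4797)
step 2: x0=(-1.3977, -1.1892, 1.3734) x1=(-0.1235, -0.0179, 0.4694)
step 3: x0=(-1.3718, -1.1939, 1.3903) x1=(-0.1502, -0.0167, 0.4590)
step 4: x0=(-1.3459, -1.1987, 1.4072) x1=(-0.1767, -0.0154, 0.4485)
step 5: x0=(-1.3202, -1.2037, 1.4242) x1=(-0.2031, -0.0140, 0.4379)
step 6: x0=(-1.2946, -1.2087, 1.4413) x1=(-0.2294, -0.0125, 0.4272)
step 7: x0=(-1.2690, -1.2139, 1.4585) x1=(-0.2556, -0.0109, 0.4164)
step 8: x0=(-1.2436, -1.2192, 1.4758) x1=(-0.2817, -0.0091, 0.4056)
step 9: x0=(-1.2183, -1.2246, 1.4932) x1=(-0.3077, -0.0073, 0.3946)
step 10: x0=(-1.1930, -1.2301, 1.5107) x1=(-0.3337, -0.0053, 0.3836)
step 11: x0=(-1.1679, -1.2358, 1.5283) x1=(-0.3595, -0.0033, 0.3724)
step 12: x0=(-1.1428, -1.2416, 1.5460) x1=(-0.3853, -0.0011, 0.3611)
step 13: x0=(-1.1178, -1.2475, 1.5639) x1=(-0.4110, 0.0012, 0.3497)
step 14: x0=(-1.0928, -1.2535, 1.5819) x1=(-0.4366, 0.0037, 0.3382)
step 15: x0=(-1.0680, -1.2596, 1.6000) x1=(-0.4622, 0.0062, 0.3266)
step 16: x0=(-1.0432, -1.2659, 1.6182) x1=(-0.4877, 0.0089, 0.3148)
step 17: x0=(-1.0184, -1.2723, 1.6365) x1=(-0.5132, 0.0116, 0.3030)
step 18: x0=(-0.9937, -1.2788, 1.6550) x1=(-0.5387, 0.0145, 0.2910)
step 19: x0=(-0.9690, -1.2854, 1.6736) x1=(-0.5641, 0.0175, 0.2789)
step 20: x0=(-0.9444, -1.2922, 1.6923) x1=(-0.5894, 0.0206, 0.2667)
step 21: x0=(-0.9198, -1.2990, 1.7111) x1=(-0.6147, 0.0238, 0.2544)
step 22: x0=(-0.8952, -1.3060, 1.7301) x1=(-0.6400, 0.0271, 0.2420)
step 23: x0=(-0.8706, -1.3131, 1.7492) x1=(-0.6653, 0.0305, 0.2294)
step 24: x0=(-0.8461, -1.3202, 1.7684) x1=(-0.6906, 0.0341, 0.2168)
step 25: x0=(-0.8216, -1.3275, 1.7877) x1=(-0.7159, 0.0377, 0.2040)
step 26: x0=(-0.7970, -1.3349, 1.8071) x1=(-0.7411, 0.0414, 0.1911)
step 27: x0=(-0.7725, -1.3424, 1.8266) x1=(-0.7664, 0.0452, 0.1781)
step 28: x0=(-0.7480, -1.3499, 1.8463) x1=(-0.7916, 0.0490, 0.1650)
step 29: x0=(-0.7235, -1.3576, 1.8660) x1=(-0.8169, 0.0530, 0.1519)
step 30: x0=(-0.6990, -1.3653, 1.8859) x1=(-0.8421, 0.0570, 0.1386)
step 31: x0=(-0.6744, -1.3731, 1.9058) x1=(-0.8674, 0.0612, 0.1252)
step 32: x0=(-0.6499, -1.3810, 1.9258) x1=(-0.8927, 0.0653, 0.1117)
step 33: x0=(-0.6253, -1.3889, 1.9460) x1=(-0.9180, 0.0696, 0.0982)
step 34: x0=(-0.6007, -1.3970, 1.9662) x1=(-0.9433, 0.0739, 0.0845)
step 35: x0=(-0.5761, -1.4051, 1.9865) x1=(-0.9686, 0.0783, 0.0708)
step 36: x0=(-0.5515, -1.4133, 2.0069) x1=(-0.9939, 0.0828, 0.0570)
step 37: x0=(-0.5269, -1.4215, 2.0274) x1=(-1.0193, 0.0873, 0.0431)
step 38: x0=(-0.5023, -1.4298, 2.0480) x1=(-1.0446, 0.0919, 0.0292)
step 39: x0=(-0.4776, -1.4381, 2.0686) x1=(-1.0700, 0.0965, 0.0151)
step 40: x0=(-0.4529, -1.4465, 2.0893) x1=(-1.0954, 0.1012, 0.0010)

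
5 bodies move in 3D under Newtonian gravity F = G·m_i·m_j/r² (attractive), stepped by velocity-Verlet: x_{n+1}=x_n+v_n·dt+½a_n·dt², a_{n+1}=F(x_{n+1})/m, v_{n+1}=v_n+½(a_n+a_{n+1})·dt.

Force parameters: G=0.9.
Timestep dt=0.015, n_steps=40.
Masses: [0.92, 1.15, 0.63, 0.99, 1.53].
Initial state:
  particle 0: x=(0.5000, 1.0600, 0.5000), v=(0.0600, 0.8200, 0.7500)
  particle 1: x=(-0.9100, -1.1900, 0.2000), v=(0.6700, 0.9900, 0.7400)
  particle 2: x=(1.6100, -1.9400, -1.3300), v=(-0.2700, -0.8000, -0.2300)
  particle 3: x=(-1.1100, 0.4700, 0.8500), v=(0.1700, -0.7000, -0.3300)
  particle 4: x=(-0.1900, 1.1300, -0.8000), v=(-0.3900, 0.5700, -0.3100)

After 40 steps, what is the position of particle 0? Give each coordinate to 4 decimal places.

(0.4398, 1.5000, 0.8670)

step 0: x0=(0.5000, 1.0600, 0.5000) x1=(-0.9100, -1.1900, 0.2000) x2=(1.6100, -1.9400, -1.3300) x3=(-1.1100, 0.4700, 0.8500) x4=(-0.1900, 1.1300, -0.8000)
step 1: x0=(0.5008, 1.0723, 0.5112) x1=(-0.8999, -1.1751, 0.2111) x2=(1.6059, -1.9520, -1.3334) x3=(-1.1074, 0.4595, 0.8450) x4=(-0.1958, 1.1385, -0.8046)
step 2: x0=(0.5015, 1.0845, 0.5223) x1=(-0.8898, -1.1601, 0.2222) x2=(1.6018, -1.9639, -1.3368) x3=(-1.1047, 0.4489, 0.8399) x4=(-0.2017, 1.1470, -0.8090)
step 3: x0=(0.5021, 1.0967, 0.5332) x1=(-0.8797, -1.1449, 0.2333) x2=(1.5977, -1.9758, -1.3402) x3=(-1.1019, 0.4384, 0.8347) x4=(-0.2075, 1.1554, -0.8134)
step 4: x0=(0.5025, 1.1088, 0.5441) x1=(-0.8696, -1.1297, 0.2444) x2=(1.5935, -1.9876, -1.3436) x3=(-1.0990, 0.4278, 0.8294) x4=(-0.2133, 1.1637, -0.8176)
step 5: x0=(0.5028, 1.1208, 0.5548) x1=(-0.8594, -1.1143, 0.2555) x2=(1.5892, -1.9994, -1.3469) x3=(-1.0959, 0.4172, 0.8239) x4=(-0.2191, 1.1720, -0.8217)
step 6: x0=(0.5029, 1.1328, 0.5654) x1=(-0.8492, -1.0987, 0.2666) x2=(1.5849, -2.0112, -1.3502) x3=(-1.0928, 0.4065, 0.8184) x4=(-0.2249, 1.1802, -0.8256)
step 7: x0=(0.5029, 1.1448, 0.5759) x1=(-0.8390, -1.0831, 0.2777) x2=(1.5806, -2.0229, -1.3534) x3=(-1.0896, 0.3958, 0.8128) x4=(-0.2307, 1.1884, -0.8295)
step 8: x0=(0.5028, 1.1567, 0.5863) x1=(-0.8287, -1.0673, 0.2889) x2=(1.5762, -2.0346, -1.3567) x3=(-1.0863, 0.3851, 0.8070) x4=(-0.2364, 1.1965, -0.8332)
step 9: x0=(0.5026, 1.1685, 0.5966) x1=(-0.8184, -1.0514, 0.3000) x2=(1.5718, -2.0462, -1.3599) x3=(-1.0828, 0.3743, 0.8012) x4=(-0.2422, 1.2046, -0.8368)
step 10: x0=(0.5022, 1.1803, 0.6068) x1=(-0.8081, -1.0353, 0.3111) x2=(1.5674, -2.0578, -1.3631) x3=(-1.0793, 0.3636, 0.7952) x4=(-0.2479, 1.2125, -0.8403)
step 11: x0=(0.5017, 1.1920, 0.6168) x1=(-0.7978, -1.0191, 0.3222) x2=(1.5629, -2.0693, -1.3662) x3=(-1.0756, 0.3527, 0.7892) x4=(-0.2537, 1.2205, -0.8437)
step 12: x0=(0.5011, 1.2036, 0.6268) x1=(-0.7875, -1.0028, 0.3334) x2=(1.5583, -2.0808, -1.3693) x3=(-1.0719, 0.3418, 0.7830) x4=(-0.2594, 1.2283, -0.8469)
step 13: x0=(0.5004, 1.2152, 0.6367) x1=(-0.7772, -0.9863, 0.3445) x2=(1.5538, -2.0923, -1.3724) x3=(-1.0680, 0.3309, 0.7768) x4=(-0.2651, 1.2361, -0.8501)
step 14: x0=(0.4995, 1.2267, 0.6464) x1=(-0.7668, -0.9697, 0.3556) x2=(1.5492, -2.1037, -1.3755) x3=(-1.0641, 0.3199, 0.7704) x4=(-0.2709, 1.2439, -0.8531)
step 15: x0=(0.4986, 1.2381, 0.6561) x1=(-0.7564, -0.9529, 0.3668) x2=(1.5445, -2.1151, -1.3785) x3=(-1.0600, 0.3089, 0.7639) x4=(-0.2766, 1.2516, -0.8560)
step 16: x0=(0.4975, 1.2495, 0.6657) x1=(-0.7461, -0.9359, 0.3779) x2=(1.5398, -2.1264, -1.3816) x3=(-1.0558, 0.2978, 0.7574) x4=(-0.2823, 1.2592, -0.8588)
step 17: x0=(0.4963, 1.2608, 0.6751) x1=(-0.7357, -0.9188, 0.3891) x2=(1.5351, -2.1377, -1.3845) x3=(-1.0515, 0.2866, 0.7507) x4=(-0.2879, 1.2668, -0.8615)
step 18: x0=(0.4950, 1.2720, 0.6845) x1=(-0.7253, -0.9015, 0.4002) x2=(1.5304, -2.1489, -1.3875) x3=(-1.0471, 0.2754, 0.7439) x4=(-0.2936, 1.2743, -0.8641)
step 19: x0=(0.4935, 1.2832, 0.6938) x1=(-0.7149, -0.8840, 0.4114) x2=(1.5256, -2.1601, -1.3904) x3=(-1.0426, 0.2641, 0.7370) x4=(-0.2993, 1.2817, -0.8666)
step 20: x0=(0.4920, 1.2943, 0.7029) x1=(-0.7045, -0.8663, 0.4226) x2=(1.5207, -2.1713, -1.3933) x3=(-1.0379, 0.2528, 0.7300) x4=(-0.3050, 1.2891, -0.8690)
step 21: x0=(0.4904, 1.3053, 0.7120) x1=(-0.6942, -0.8485, 0.4338) x2=(1.5159, -2.1824, -1.3962) x3=(-1.0331, 0.2413, 0.7230) x4=(-0.3106, 1.2964, -0.8712)
step 22: x0=(0.4886, 1.3162, 0.7210) x1=(-0.6838, -0.8304, 0.4450) x2=(1.5110, -2.1934, -1.3990) x3=(-1.0283, 0.2297, 0.7158) x4=(-0.3163, 1.3037, -0.8734)
step 23: x0=(0.4867, 1.3271, 0.7299) x1=(-0.6735, -0.8122, 0.4562) x2=(1.5060, -2.2045, -1.4019) x3=(-1.0232, 0.2181, 0.7085) x4=(-0.3219, 1.3109, -0.8754)
step 24: x0=(0.4848, 1.3379, 0.7387) x1=(-0.6631, -0.7937, 0.4674) x2=(1.5011, -2.2154, -1.4046) x3=(-1.0181, 0.2064, 0.7011) x4=(-0.3276, 1.3180, -0.8774)
step 25: x0=(0.4827, 1.3486, 0.7474) x1=(-0.6528, -0.7750, 0.4786) x2=(1.4961, -2.2264, -1.4074) x3=(-1.0128, 0.1945, 0.6936) x4=(-0.3332, 1.3251, -0.8792)
step 26: x0=(0.4805, 1.3593, 0.7560) x1=(-0.6426, -0.7561, 0.4898) x2=(1.4910, -2.2373, -1.4101) x3=(-1.0074, 0.1825, 0.6860) x4=(-0.3388, 1.3321, -0.8809)
step 27: x0=(0.4782, 1.3699, 0.7645) x1=(-0.6323, -0.7370, 0.5010) x2=(1.4860, -2.2481, -1.4128) x3=(-1.0018, 0.1704, 0.6783) x4=(-0.3444, 1.3390, -0.8825)
step 28: x0=(0.4759, 1.3804, 0.7729) x1=(-0.6221, -0.7176, 0.5122) x2=(1.4809, -2.2589, -1.4155) x3=(-0.9961, 0.1581, 0.6704) x4=(-0.3500, 1.3459, -0.8840)
step 29: x0=(0.4734, 1.3908, 0.7813) x1=(-0.6120, -0.6980, 0.5235) x2=(1.4757, -2.2697, -1.4182) x3=(-0.9902, 0.1457, 0.6625) x4=(-0.3556, 1.3527, -0.8855)
step 30: x0=(0.4708, 1.4011, 0.7895) x1=(-0.6020, -0.6780, 0.5347) x2=(1.4706, -2.2804, -1.4208) x3=(-0.9841, 0.1331, 0.6546) x4=(-0.3612, 1.3594, -0.8868)
step 31: x0=(0.4681, 1.4114, 0.7977) x1=(-0.5920, -0.6578, 0.5459) x2=(1.4654, -2.2911, -1.4234) x3=(-0.9779, 0.1203, 0.6465) x4=(-0.3668, 1.3661, -0.8880)
step 32: x0=(0.4653, 1.4215, 0.8057) x1=(-0.5821, -0.6373, 0.5572) x2=(1.4601, -2.3018, -1.4260) x3=(-0.9714, 0.1073, 0.6383) x4=(-0.3723, 1.3728, -0.8891)
step 33: x0=(0.4625, 1.4316, 0.8137) x1=(-0.5723, -0.6165, 0.5684) x2=(1.4549, -2.3124, -1.4285) x3=(-0.9648, 0.0941, 0.6300) x4=(-0.3779, 1.3793, -0.8901)
step 34: x0=(0.4595, 1.4417, 0.8216) x1=(-0.5626, -0.5954, 0.5796) x2=(1.4496, -2.3229, -1.4311) x3=(-0.9579, 0.0807, 0.6217) x4=(-0.3834, 1.3858, -0.8910)
step 35: x0=(0.4565, 1.4516, 0.8294) x1=(-0.5530, -0.5739, 0.5908) x2=(1.4442, -2.3334, -1.4336) x3=(-0.9507, 0.0670, 0.6133) x4=(-0.3890, 1.3922, -0.8918)
step 36: x0=(0.4533, 1.4614, 0.8371) x1=(-0.5437, -0.5520, 0.6020) x2=(1.4389, -2.3439, -1.4360) x3=(-0.9433, 0.0531, 0.6048) x4=(-0.3945, 1.3986, -0.8925)
step 37: x0=(0.4501, 1.4712, 0.8447) x1=(-0.5345, -0.5298, 0.6131) x2=(1.4335, -2.3543, -1.4385) x3=(-0.9356, 0.0388, 0.5963) x4=(-0.4000, 1.4049, -0.8931)
step 38: x0=(0.4468, 1.4809, 0.8522) x1=(-0.5255, -0.5071, 0.6242) x2=(1.4281, -2.3647, -1.4409) x3=(-0.9276, 0.0242, 0.5877) x4=(-0.4055, 1.4111, -0.8936)
step 39: x0=(0.4433, 1.4905, 0.8596) x1=(-0.5167, -0.4841, 0.6353) x2=(1.4227, -2.3751, -1.4433) x3=(-0.9192, 0.0093, 0.5791) x4=(-0.4110, 1.4173, -0.8940)
step 40: x0=(0.4398, 1.5000, 0.8670) x1=(-0.5083, -0.4605, 0.6462) x2=(1.4172, -2.3854, -1.4456) x3=(-0.9103, -0.0060, 0.5705) x4=(-0.4165, 1.4234, -0.8943)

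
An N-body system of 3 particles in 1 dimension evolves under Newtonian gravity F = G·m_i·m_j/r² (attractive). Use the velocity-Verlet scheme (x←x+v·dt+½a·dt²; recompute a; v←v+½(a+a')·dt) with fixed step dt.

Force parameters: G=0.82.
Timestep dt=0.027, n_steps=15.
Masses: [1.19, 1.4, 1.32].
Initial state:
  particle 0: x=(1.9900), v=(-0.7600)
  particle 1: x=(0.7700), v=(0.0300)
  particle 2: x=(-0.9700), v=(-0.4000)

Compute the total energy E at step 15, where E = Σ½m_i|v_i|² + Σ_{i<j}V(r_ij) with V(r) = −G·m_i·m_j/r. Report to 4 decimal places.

-1.9748

step 0: x0=(1.9900) x1=(0.7700) x2=(-0.9700)
step 1: x0=(1.9692) x1=(0.7709) x2=(-0.9806)
step 2: x0=(1.9476) x1=(0.7721) x2=(-0.9909)
step 3: x0=(1.9254) x1=(0.7735) x2=(-1.0008)
step 4: x0=(1.9025) x1=(0.7752) x2=(-1.0104)
step 5: x0=(1.8788) x1=(0.7772) x2=(-1.0196)
step 6: x0=(1.8543) x1=(0.7796) x2=(-1.0285)
step 7: x0=(1.8290) x1=(0.7823) x2=(-1.0370)
step 8: x0=(1.8029) x1=(0.7854) x2=(-1.0452)
step 9: x0=(1.7758) x1=(0.7890) x2=(-1.0531)
step 10: x0=(1.7478) x1=(0.7931) x2=(-1.0606)
step 11: x0=(1.7187) x1=(0.7978) x2=(-1.0678)
step 12: x0=(1.6886) x1=(0.8030) x2=(-1.0746)
step 13: x0=(1.6573) x1=(0.8090) x2=(-1.0811)
step 14: x0=(1.6248) x1=(0.8157) x2=(-1.0873)
step 15: x0=(1.5908) x1=(0.8232) x2=(-1.0932)
step 0 velocities: v0=(-0.7600) v1=(0.0300) v2=(-0.4000)
step 0: KE=0.4499, PE=-2.4258, E=-1.9759
step 15 velocities: v0=(-1.2857) v1=(0.2989) v2=(-0.2113)
step 15: KE=1.0756, PE=-3.0504, E=-1.9748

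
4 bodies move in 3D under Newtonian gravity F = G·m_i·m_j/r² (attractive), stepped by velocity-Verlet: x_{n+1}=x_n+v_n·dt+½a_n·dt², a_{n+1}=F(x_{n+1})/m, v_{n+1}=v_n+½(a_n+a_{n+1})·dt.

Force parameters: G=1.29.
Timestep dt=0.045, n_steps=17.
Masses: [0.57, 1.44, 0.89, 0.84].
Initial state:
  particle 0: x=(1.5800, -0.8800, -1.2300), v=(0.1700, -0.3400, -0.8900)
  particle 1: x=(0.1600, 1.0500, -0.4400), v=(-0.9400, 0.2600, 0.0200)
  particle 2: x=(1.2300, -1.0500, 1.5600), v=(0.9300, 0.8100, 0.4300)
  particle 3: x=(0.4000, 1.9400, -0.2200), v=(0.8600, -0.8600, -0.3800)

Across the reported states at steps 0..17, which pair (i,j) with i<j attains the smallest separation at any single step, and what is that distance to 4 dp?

pair (1,3), distance 0.8103

step 0: x0=(1.5800, -0.8800, -1.2300) x1=(0.1600, 1.0500, -0.4400) x2=(1.2300, -1.0500, 1.5600) x3=(0.4000, 1.9400, -0.2200)
step 1: x0=(1.5874, -0.8950, -1.2698) x1=(0.1181, 1.0627, -0.4388) x2=(1.2718, -1.0133, 1.5791) x3=(0.4382, 1.8992, -0.2376)
step 2: x0=(1.5944, -0.9094, -1.3090) x1=(0.0774, 1.0774, -0.4369) x2=(1.3134, -0.9763, 1.5977) x3=(0.4750, 1.8540, -0.2561)
step 3: x0=(1.6010, -0.9232, -1.3478) x1=(0.0380, 1.0942, -0.4344) x2=(1.3548, -0.9388, 1.6157) x3=(0.5097, 1.8045, -0.2755)
step 4: x0=(1.6072, -0.9364, -1.3860) x1=(0.0005, 1.1131, -0.4312) x2=(1.3961, -0.9009, 1.6332) x3=(0.5418, 1.7505, -0.2957)
step 5: x0=(1.6130, -0.9491, -1.4237) x1=(-0.0348, 1.1340, -0.4275) x2=(1.4371, -0.8627, 1.6503) x3=(0.5707, 1.6923, -0.3168)
step 6: x0=(1.6185, -0.9612, -1.4609) x1=(-0.0676, 1.1568, -0.4233) x2=(1.4780, -0.8241, 1.6668) x3=(0.5957, 1.6302, -0.3385)
step 7: x0=(1.6236, -0.9727, -1.4976) x1=(-0.0976, 1.1812, -0.4187) x2=(1.5186, -0.7851, 1.6828) x3=(0.6163, 1.5645, -0.3607)
step 8: x0=(1.6283, -0.9837, -1.5339) x1=(-0.1245, 1.2070, -0.4138) x2=(1.5590, -0.7458, 1.6984) x3=(0.6320, 1.4958, -0.3832)
step 9: x0=(1.6327, -0.9942, -1.5697) x1=(-0.1480, 1.2336, -0.4086) x2=(1.5992, -0.7062, 1.7134) x3=(0.6425, 1.4248, -0.4059)
step 10: x0=(1.6368, -1.0042, -1.6050) x1=(-0.1681, 1.2609, -0.4034) x2=(1.6391, -0.6662, 1.7279) x3=(0.6476, 1.3521, -0.4285)
step 11: x0=(1.6406, -1.0136, -1.6398) x1=(-0.1848, 1.2882, -0.3982) x2=(1.6788, -0.6259, 1.7420) x3=(0.6473, 1.2785, -0.4509)
step 12: x0=(1.6440, -1.0225, -1.6742) x1=(-0.1981, 1.3153, -0.3932) x2=(1.7182, -0.5853, 1.7555) x3=(0.6418, 1.2046, -0.4728)
step 13: x0=(1.6472, -1.0308, -1.7081) x1=(-0.2083, 1.3418, -0.3884) x2=(1.7574, -0.5444, 1.7686) x3=(0.6312, 1.1311, -0.4942)
step 14: x0=(1.6500, -1.0387, -1.7415) x1=(-0.2155, 1.3674, -0.3838) x2=(1.7963, -0.5032, 1.7812) x3=(0.6161, 1.0585, -0.5148)
step 15: x0=(1.6526, -1.0460, -1.7745) x1=(-0.2199, 1.3919, -0.3796) x2=(1.8350, -0.4617, 1.7933) x3=(0.5969, 0.9872, -0.5347)
step 16: x0=(1.6548, -1.0528, -1.8070) x1=(-0.2220, 1.4151, -0.3758) x2=(1.8733, -0.4200, 1.8049) x3=(0.5739, 0.9175, -0.5537)
step 17: x0=(1.6568, -1.0591, -1.8390) x1=(-0.2218, 1.4368, -0.3723) x2=(1.9114, -0.3781, 1.8160) x3=(0.5477, 0.8497, -0.5719)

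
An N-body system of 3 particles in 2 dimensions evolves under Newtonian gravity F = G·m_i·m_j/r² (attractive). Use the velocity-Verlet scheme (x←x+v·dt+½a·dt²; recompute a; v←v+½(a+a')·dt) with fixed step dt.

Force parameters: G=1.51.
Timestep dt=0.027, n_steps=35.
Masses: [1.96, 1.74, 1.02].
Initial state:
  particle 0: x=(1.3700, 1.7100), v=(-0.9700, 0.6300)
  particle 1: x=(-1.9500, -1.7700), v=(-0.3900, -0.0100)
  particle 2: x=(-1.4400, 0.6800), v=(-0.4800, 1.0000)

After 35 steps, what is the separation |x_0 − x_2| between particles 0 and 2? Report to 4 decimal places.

step 0: x0=(1.3700, 1.7100) x1=(-1.9500, -1.7700) x2=(-1.4400, 0.6800)
step 1: x0=(1.3437, 1.7270) x1=(-1.9605, -1.7701) x2=(-1.4529, 0.7069)
step 2: x0=(1.3173, 1.7438) x1=(-1.9709, -1.7701) x2=(-1.4656, 0.7336)
step 3: x0=(1.2906, 1.7606) x1=(-1.9811, -1.7697) x2=(-1.4781, 0.7601)
step 4: x0=(1.2638, 1.7772) x1=(-1.9913, -1.7692) x2=(-1.4905, 0.7863)
step 5: x0=(1.2368, 1.7938) x1=(-2.0014, -1.7684) x2=(-1.5027, 0.8124)
step 6: x0=(1.2097, 1.8102) x1=(-2.0114, -1.7674) x2=(-1.5146, 0.8383)
step 7: x0=(1.1823, 1.8265) x1=(-2.0213, -1.7661) x2=(-1.5264, 0.8640)
step 8: x0=(1.1548, 1.8427) x1=(-2.0311, -1.7646) x2=(-1.5380, 0.8896)
step 9: x0=(1.1271, 1.8588) x1=(-2.0409, -1.7629) x2=(-1.5494, 0.9150)
step 10: x0=(1.0992, 1.8749) x1=(-2.0505, -1.7610) x2=(-1.5606, 0.9402)
step 11: x0=(1.0711, 1.8907) x1=(-2.0600, -1.7589) x2=(-1.5716, 0.9652)
step 12: x0=(1.0428, 1.9065) x1=(-2.0695, -1.7566) x2=(-1.5824, 0.9901)
step 13: x0=(1.0143, 1.9222) x1=(-2.0789, -1.7540) x2=(-1.5929, 1.0149)
step 14: x0=(0.9857, 1.9378) x1=(-2.0882, -1.7512) x2=(-1.6032, 1.0395)
step 15: x0=(0.9568, 1.9532) x1=(-2.0974, -1.7483) x2=(-1.6133, 1.0639)
step 16: x0=(0.9278, 1.9686) x1=(-2.1065, -1.7451) x2=(-1.6232, 1.0882)
step 17: x0=(0.8985, 1.9838) x1=(-2.1156, -1.7417) x2=(-1.6328, 1.1124)
step 18: x0=(0.8691, 1.9989) x1=(-2.1245, -1.7381) x2=(-1.6422, 1.1365)
step 19: x0=(0.8394, 2.0139) x1=(-2.1334, -1.7343) x2=(-1.6513, 1.1604)
step 20: x0=(0.8095, 2.0287) x1=(-2.1422, -1.7303) x2=(-1.6601, 1.1843)
step 21: x0=(0.7795, 2.0435) x1=(-2.1509, -1.7261) x2=(-1.6687, 1.2080)
step 22: x0=(0.7492, 2.0581) x1=(-2.1596, -1.7217) x2=(-1.6771, 1.2316)
step 23: x0=(0.7187, 2.0726) x1=(-2.1681, -1.7171) x2=(-1.6851, 1.2551)
step 24: x0=(0.6880, 2.0870) x1=(-2.1766, -1.7123) x2=(-1.6929, 1.2784)
step 25: x0=(0.6571, 2.1013) x1=(-2.1850, -1.7073) x2=(-1.7003, 1.3017)
step 26: x0=(0.6259, 2.1154) x1=(-2.1934, -1.7021) x2=(-1.7075, 1.3249)
step 27: x0=(0.5945, 2.1294) x1=(-2.2016, -1.6967) x2=(-1.7144, 1.3481)
step 28: x0=(0.5629, 2.1433) x1=(-2.2098, -1.6911) x2=(-1.7209, 1.3711)
step 29: x0=(0.5311, 2.1570) x1=(-2.2179, -1.6853) x2=(-1.7272, 1.3940)
step 30: x0=(0.4990, 2.1707) x1=(-2.2259, -1.6793) x2=(-1.7331, 1.4169)
step 31: x0=(0.4667, 2.1841) x1=(-2.2339, -1.6732) x2=(-1.7387, 1.4397)
step 32: x0=(0.4341, 2.1975) x1=(-2.2418, -1.6668) x2=(-1.7439, 1.4625)
step 33: x0=(0.4013, 2.2107) x1=(-2.2496, -1.6603) x2=(-1.7488, 1.4852)
step 34: x0=(0.3683, 2.2237) x1=(-2.2573, -1.6535) x2=(-1.7533, 1.5078)
step 35: x0=(0.3349, 2.2366) x1=(-2.2650, -1.6466) x2=(-1.7574, 1.5304)

2.2083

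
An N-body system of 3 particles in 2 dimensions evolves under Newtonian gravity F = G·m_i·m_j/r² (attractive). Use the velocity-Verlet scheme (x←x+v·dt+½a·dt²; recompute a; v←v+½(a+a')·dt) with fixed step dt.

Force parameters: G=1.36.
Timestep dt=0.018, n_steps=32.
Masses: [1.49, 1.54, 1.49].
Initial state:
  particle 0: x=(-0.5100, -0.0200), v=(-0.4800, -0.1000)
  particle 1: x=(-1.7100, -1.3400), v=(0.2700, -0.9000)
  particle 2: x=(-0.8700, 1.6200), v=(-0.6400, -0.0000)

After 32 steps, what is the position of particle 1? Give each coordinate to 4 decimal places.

step 0: x0=(-0.5100, -0.0200) x1=(-1.7100, -1.3400) x2=(-0.8700, 1.6200)
step 1: x0=(-0.5187, -0.0218) x1=(-1.7051, -1.3561) x2=(-0.8815, 1.6199)
step 2: x0=(-0.5277, -0.0235) x1=(-1.7000, -1.3720) x2=(-0.8930, 1.6194)
step 3: x0=(-0.5368, -0.0251) x1=(-1.6947, -1.3876) x2=(-0.9044, 1.6187)
step 4: x0=(-0.5461, -0.0267) x1=(-1.6893, -1.4030) x2=(-0.9158, 1.6176)
step 5: x0=(-0.5556, -0.0282) x1=(-1.6838, -1.4182) x2=(-0.9272, 1.6163)
step 6: x0=(-0.5653, -0.0296) x1=(-1.6781, -1.4332) x2=(-0.9385, 1.6147)
step 7: x0=(-0.5751, -0.0310) x1=(-1.6723, -1.4480) x2=(-0.9499, 1.6128)
step 8: x0=(-0.5852, -0.0323) x1=(-1.6663, -1.4625) x2=(-0.9611, 1.6106)
step 9: x0=(-0.5954, -0.0336) x1=(-1.6602, -1.4768) x2=(-0.9724, 1.6081)
step 10: x0=(-0.6058, -0.0348) x1=(-1.6539, -1.4909) x2=(-0.9836, 1.6053)
step 11: x0=(-0.6163, -0.0360) x1=(-1.6475, -1.5047) x2=(-0.9947, 1.6022)
step 12: x0=(-0.6271, -0.0371) x1=(-1.6410, -1.5183) x2=(-1.0058, 1.5989)
step 13: x0=(-0.6380, -0.0381) x1=(-1.6344, -1.5317) x2=(-1.0169, 1.5952)
step 14: x0=(-0.6491, -0.0391) x1=(-1.6276, -1.5449) x2=(-1.0280, 1.5912)
step 15: x0=(-0.6603, -0.0401) x1=(-1.6207, -1.5578) x2=(-1.0390, 1.5870)
step 16: x0=(-0.6718, -0.0410) x1=(-1.6137, -1.5704) x2=(-1.0499, 1.5824)
step 17: x0=(-0.6833, -0.0418) x1=(-1.6066, -1.5829) x2=(-1.0608, 1.5776)
step 18: x0=(-0.6951, -0.0426) x1=(-1.5994, -1.5951) x2=(-1.0717, 1.5725)
step 19: x0=(-0.7070, -0.0433) x1=(-1.5920, -1.6071) x2=(-1.0826, 1.5670)
step 20: x0=(-0.7191, -0.0440) x1=(-1.5846, -1.6188) x2=(-1.0933, 1.5613)
step 21: x0=(-0.7313, -0.0447) x1=(-1.5770, -1.6303) x2=(-1.1041, 1.5553)
step 22: x0=(-0.7436, -0.0453) x1=(-1.5693, -1.6415) x2=(-1.1148, 1.5489)
step 23: x0=(-0.7562, -0.0458) x1=(-1.5615, -1.6525) x2=(-1.1254, 1.5423)
step 24: x0=(-0.7688, -0.0463) x1=(-1.5536, -1.6633) x2=(-1.1360, 1.5354)
step 25: x0=(-0.7817, -0.0467) x1=(-1.5457, -1.6738) x2=(-1.1466, 1.5281)
step 26: x0=(-0.7946, -0.0471) x1=(-1.5376, -1.6840) x2=(-1.1571, 1.5206)
step 27: x0=(-0.8077, -0.0474) x1=(-1.5294, -1.6941) x2=(-1.1676, 1.5127)
step 28: x0=(-0.8210, -0.0477) x1=(-1.5212, -1.7038) x2=(-1.1780, 1.5045)
step 29: x0=(-0.8344, -0.0479) x1=(-1.5129, -1.7133) x2=(-1.1883, 1.4960)
step 30: x0=(-0.8479, -0.0480) x1=(-1.5044, -1.7226) x2=(-1.1986, 1.4872)
step 31: x0=(-0.8616, -0.0481) x1=(-1.4959, -1.7316) x2=(-1.2089, 1.4780)
step 32: x0=(-0.8754, -0.0481) x1=(-1.4874, -1.7404) x2=(-1.2191, 1.4686)

(-1.4874, -1.7404)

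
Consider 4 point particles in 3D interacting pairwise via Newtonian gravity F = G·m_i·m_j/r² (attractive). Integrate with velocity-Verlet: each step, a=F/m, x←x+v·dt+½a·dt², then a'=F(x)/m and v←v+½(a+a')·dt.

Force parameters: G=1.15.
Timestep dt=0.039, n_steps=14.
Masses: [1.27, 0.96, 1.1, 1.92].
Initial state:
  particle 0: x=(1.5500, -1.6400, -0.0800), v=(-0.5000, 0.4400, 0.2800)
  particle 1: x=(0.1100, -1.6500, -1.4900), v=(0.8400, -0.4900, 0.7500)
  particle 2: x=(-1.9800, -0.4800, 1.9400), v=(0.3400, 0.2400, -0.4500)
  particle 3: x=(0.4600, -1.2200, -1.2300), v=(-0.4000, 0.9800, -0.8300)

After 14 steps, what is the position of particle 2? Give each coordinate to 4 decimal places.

step 0: x0=(1.5500, -1.6400, -0.0800) x1=(0.1100, -1.6500, -1.4900) x2=(-1.9800, -0.4800, 1.9400) x3=(0.4600, -1.2200, -1.2300)
step 1: x0=(1.5299, -1.6227, -0.0696) x1=(0.1455, -1.6659, -1.4586) x2=(-1.9666, -0.4707, 1.9223) x3=(0.4434, -1.1834, -1.2630)
step 2: x0=(1.5086, -1.6050, -0.0604) x1=(0.1860, -1.6743, -1.4237) x2=(-1.9529, -0.4615, 1.9043) x3=(0.4248, -1.1508, -1.2968)
step 3: x0=(1.4862, -1.5870, -0.0523) x1=(0.2307, -1.6741, -1.3861) x2=(-1.9390, -0.4524, 1.8860) x3=(0.4048, -1.1227, -1.3311)
step 4: x0=(1.4626, -1.5687, -0.0452) x1=(0.2789, -1.6643, -1.3471) x2=(-1.9247, -0.4434, 1.8674) x3=(0.3836, -1.0995, -1.3652)
step 5: x0=(1.4379, -1.5501, -0.0394) x1=(0.3293, -1.6445, -1.3077) x2=(-1.9102, -0.4344, 1.8485) x3=(0.3619, -1.0814, -1.3985)
step 6: x0=(1.4121, -1.5313, -0.0347) x1=(0.3807, -1.6144, -1.2693) x2=(-1.8954, -0.4256, 1.8293) x3=(0.3402, -1.0686, -1.4303)
step 7: x0=(1.3852, -1.5122, -0.0312) x1=(0.4319, -1.5744, -1.2331) x2=(-1.8803, -0.4169, 1.8097) x3=(0.3193, -1.0608, -1.4601)
step 8: x0=(1.3572, -1.4928, -0.0290) x1=(0.4816, -1.5252, -1.2001) x2=(-1.8649, -0.4083, 1.7898) x3=(0.2996, -1.0578, -1.4873)
step 9: x0=(1.3280, -1.4732, -0.0282) x1=(0.5287, -1.4677, -1.1711) x2=(-1.8492, -0.3998, 1.7696) x3=(0.2819, -1.0590, -1.5113)
step 10: x0=(1.2977, -1.4533, -0.0287) x1=(0.5722, -1.4035, -1.1468) x2=(-1.8332, -0.3915, 1.7491) x3=(0.2664, -1.0637, -1.5319)
step 11: x0=(1.2662, -1.4332, -0.0308) x1=(0.6116, -1.3338, -1.1275) x2=(-1.8168, -0.3832, 1.7283) x3=(0.2537, -1.0712, -1.5489)
step 12: x0=(1.2335, -1.4127, -0.0345) x1=(0.6463, -1.2604, -1.1130) x2=(-1.8002, -0.3750, 1.7071) x3=(0.2439, -1.0807, -1.5621)
step 13: x0=(1.1997, -1.3919, -0.0398) x1=(0.6762, -1.1848, -1.1032) x2=(-1.7832, -0.3670, 1.6855) x3=(0.2371, -1.0916, -1.5717)
step 14: x0=(1.1648, -1.3707, -0.0470) x1=(0.7012, -1.1082, -1.0978) x2=(-1.7659, -0.3590, 1.6636) x3=(0.2332, -1.1031, -1.5777)

(-1.7659, -0.3590, 1.6636)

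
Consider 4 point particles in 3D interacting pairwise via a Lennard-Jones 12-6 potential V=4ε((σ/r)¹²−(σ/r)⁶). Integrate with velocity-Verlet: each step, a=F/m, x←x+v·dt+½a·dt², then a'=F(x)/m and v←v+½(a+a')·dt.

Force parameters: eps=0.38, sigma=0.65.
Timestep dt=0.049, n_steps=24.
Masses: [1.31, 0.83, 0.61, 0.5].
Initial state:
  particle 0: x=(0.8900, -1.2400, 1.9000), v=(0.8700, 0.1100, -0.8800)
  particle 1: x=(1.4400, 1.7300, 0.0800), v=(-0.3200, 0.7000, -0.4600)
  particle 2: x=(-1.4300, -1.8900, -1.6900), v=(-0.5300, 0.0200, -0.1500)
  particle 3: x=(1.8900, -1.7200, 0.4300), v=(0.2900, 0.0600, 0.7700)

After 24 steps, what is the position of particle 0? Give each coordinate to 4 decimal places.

step 0: x0=(0.8900, -1.2400, 1.9000) x1=(1.4400, 1.7300, 0.0800) x2=(-1.4300, -1.8900, -1.6900) x3=(1.8900, -1.7200, 0.4300)
step 1: x0=(0.9326, -1.2346, 1.8569) x1=(1.4243, 1.7643, 0.0575) x2=(-1.4560, -1.8890, -1.6973) x3=(1.9042, -1.7171, 0.4677)
step 2: x0=(0.9753, -1.2292, 1.8137) x1=(1.4086, 1.7986, 0.0349) x2=(-1.4819, -1.8880, -1.7047) x3=(1.9184, -1.7141, 0.5055)
step 3: x0=(1.0179, -1.2239, 1.7706) x1=(1.3930, 1.8329, 0.0124) x2=(-1.5079, -1.8871, -1.7120) x3=(1.9325, -1.7111, 0.5434)
step 4: x0=(1.0606, -1.2185, 1.7273) x1=(1.3773, 1.8672, -0.0102) x2=(-1.5339, -1.8861, -1.7194) x3=(1.9465, -1.7081, 0.5814)
step 5: x0=(1.1034, -1.2132, 1.6841) x1=(1.3616, 1.9015, -0.0327) x2=(-1.5598, -1.8851, -1.7267) x3=(1.9605, -1.7050, 0.6194)
step 6: x0=(1.1462, -1.2079, 1.6408) x1=(1.3459, 1.9358, -0.0552) x2=(-1.5858, -1.8841, -1.7341) x3=(1.9743, -1.7018, 0.6577)
step 7: x0=(1.1890, -1.2026, 1.5974) x1=(1.3302, 1.9701, -0.0778) x2=(-1.6118, -1.8831, -1.7414) x3=(1.9879, -1.6986, 0.6962)
step 8: x0=(1.2320, -1.1974, 1.5538) x1=(1.3146, 2.0044, -0.1003) x2=(-1.6378, -1.8822, -1.7488) x3=(2.0012, -1.6951, 0.7350)
step 9: x0=(1.2752, -1.1923, 1.5101) x1=(1.2989, 2.0387, -0.1229) x2=(-1.6637, -1.8812, -1.7561) x3=(2.0140, -1.6913, 0.7744)
step 10: x0=(1.3186, -1.1874, 1.4661) x1=(1.2832, 2.0730, -0.1454) x2=(-1.6897, -1.8802, -1.7635) x3=(2.0261, -1.6870, 0.8144)
step 11: x0=(1.3624, -1.1829, 1.4217) x1=(1.2675, 2.1073, -0.1679) x2=(-1.7157, -1.8792, -1.7708) x3=(2.0371, -1.6820, 0.8555)
step 12: x0=(1.4070, -1.1788, 1.3767) x1=(1.2518, 2.1416, -0.1905) x2=(-1.7416, -1.8782, -1.7782) x3=(2.0464, -1.6757, 0.8981)
step 13: x0=(1.4525, -1.1755, 1.3310) x1=(1.2362, 2.1759, -0.2130) x2=(-1.7676, -1.8773, -1.7855) x3=(2.0529, -1.6672, 0.9426)
step 14: x0=(1.4996, -1.1734, 1.2843) x1=(1.2205, 2.2102, -0.2355) x2=(-1.7936, -1.8763, -1.7929) x3=(2.0555, -1.6555, 0.9898)
step 15: x0=(1.5484, -1.1729, 1.2366) x1=(1.2048, 2.2444, -0.2581) x2=(-1.8195, -1.8753, -1.8002) x3=(2.0535, -1.6398, 1.0393)
step 16: x0=(1.5961, -1.1713, 1.1894) x1=(1.1891, 2.2787, -0.2806) x2=(-1.8455, -1.8743, -1.8076) x3=(2.0544, -1.6269, 1.0878)
step 17: x0=(1.6279, -1.1539, 1.1458) x1=(1.1734, 2.3130, -0.3032) x2=(-1.8715, -1.8733, -1.8149) x3=(2.0971, -1.6554, 1.1269)
step 18: x0=(1.6545, -1.1310, 1.1023) x1=(1.1578, 2.3473, -0.3257) x2=(-1.8974, -1.8724, -1.8223) x3=(2.1533, -1.6984, 1.1655)
step 19: x0=(1.6822, -1.1094, 1.0590) x1=(1.1421, 2.3816, -0.3482) x2=(-1.9234, -1.8714, -1.8296) x3=(2.2064, -1.7379, 1.2038)
step 20: x0=(1.7116, -1.0897, 1.0161) x1=(1.1264, 2.4159, -0.3708) x2=(-1.9494, -1.8704, -1.8370) x3=(2.2554, -1.7724, 1.2408)
step 21: x0=(1.7421, -1.0714, 0.9737) x1=(1.1107, 2.4502, -0.3933) x2=(-1.9753, -1.8694, -1.8443) x3=(2.3014, -1.8032, 1.2767)
step 22: x0=(1.7733, -1.0541, 0.9317) x1=(1.0950, 2.4845, -0.4158) x2=(-2.0013, -1.8684, -1.8517) x3=(2.3454, -1.8315, 1.3115)
step 23: x0=(1.8050, -1.0375, 0.8900) x1=(1.0794, 2.5188, -0.4384) x2=(-2.0273, -1.8674, -1.8590) x3=(2.3883, -1.8581, 1.3455)
step 24: x0=(1.8370, -1.0212, 0.8485) x1=(1.0637, 2.5531, -0.4609) x2=(-2.0532, -1.8665, -1.8664) x3=(2.4303, -1.8836, 1.3789)

(1.8370, -1.0212, 0.8485)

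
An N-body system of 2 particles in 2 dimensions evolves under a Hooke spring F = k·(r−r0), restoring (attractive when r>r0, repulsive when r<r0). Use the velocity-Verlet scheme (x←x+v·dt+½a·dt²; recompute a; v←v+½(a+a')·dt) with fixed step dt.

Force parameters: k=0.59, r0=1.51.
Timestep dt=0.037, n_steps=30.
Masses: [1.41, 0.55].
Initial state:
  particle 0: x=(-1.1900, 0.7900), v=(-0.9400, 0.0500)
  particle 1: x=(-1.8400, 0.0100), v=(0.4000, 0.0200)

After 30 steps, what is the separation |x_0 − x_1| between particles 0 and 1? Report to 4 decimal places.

step 0: x0=(-1.1900, 0.7900) x1=(-1.8400, 0.0100)
step 1: x0=(-1.2247, 0.7920) x1=(-1.8254, 0.0105)
step 2: x0=(-1.2592, 0.7942) x1=(-1.8113, 0.0103)
step 3: x0=(-1.2935, 0.7966) x1=(-1.7977, 0.0095)
step 4: x0=(-1.3277, 0.7993) x1=(-1.7845, 0.0080)
step 5: x0=(-1.3616, 0.8024) x1=(-1.7718, 0.0057)
step 6: x0=(-1.3955, 0.8057) x1=(-1.7595, 0.0026)
step 7: x0=(-1.4291, 0.8094) x1=(-1.7475, -0.0013)
step 8: x0=(-1.4627, 0.8134) x1=(-1.7359, -0.0061)
step 9: x0=(-1.4961, 0.8178) x1=(-1.7246, -0.0118)
step 10: x0=(-1.5294, 0.8225) x1=(-1.7136, -0.0184)
step 11: x0=(-1.5626, 0.8276) x1=(-1.7027, -0.0260)
step 12: x0=(-1.5958, 0.8330) x1=(-1.6920, -0.0344)
step 13: x0=(-1.6289, 0.8388) x1=(-1.6814, -0.0439)
step 14: x0=(-1.6621, 0.8450) x1=(-1.6709, -0.0542)
step 15: x0=(-1.6952, 0.8515) x1=(-1.6604, -0.0654)
step 16: x0=(-1.7283, 0.8584) x1=(-1.6498, -0.0775)
step 17: x0=(-1.7614, 0.8655) x1=(-1.6392, -0.0904)
step 18: x0=(-1.7946, 0.8730) x1=(-1.6285, -0.1042)
step 19: x0=(-1.8279, 0.8808) x1=(-1.6176, -0.1186)
step 20: x0=(-1.8612, 0.8889) x1=(-1.6066, -0.1338)
step 21: x0=(-1.8945, 0.8972) x1=(-1.5954, -0.1497)
step 22: x0=(-1.9280, 0.9057) x1=(-1.5841, -0.1661)
step 23: x0=(-1.9615, 0.9145) x1=(-1.5726, -0.1830)
step 24: x0=(-1.9950, 0.9234) x1=(-1.5609, -0.2005)
step 25: x0=(-2.0287, 0.9325) x1=(-1.5491, -0.2183)
step 26: x0=(-2.0623, 0.9418) x1=(-1.5371, -0.2366)
step 27: x0=(-2.0961, 0.9511) x1=(-1.5250, -0.2551)
step 28: x0=(-2.1298, 0.9606) x1=(-1.5127, -0.2738)
step 29: x0=(-2.1637, 0.9701) x1=(-1.5004, -0.2927)
step 30: x0=(-2.1975, 0.9797) x1=(-1.4881, -0.3118)

1.4735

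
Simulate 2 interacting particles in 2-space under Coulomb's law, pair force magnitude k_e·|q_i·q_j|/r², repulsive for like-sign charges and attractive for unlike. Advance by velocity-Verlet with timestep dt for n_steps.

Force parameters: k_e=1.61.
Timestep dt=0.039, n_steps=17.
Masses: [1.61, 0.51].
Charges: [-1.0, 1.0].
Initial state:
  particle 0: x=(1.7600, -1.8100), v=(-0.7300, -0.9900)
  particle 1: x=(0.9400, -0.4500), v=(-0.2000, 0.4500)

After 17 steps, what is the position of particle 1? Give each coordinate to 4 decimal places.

step 0: x0=(1.7600, -1.8100) x1=(0.9400, -0.4500)
step 1: x0=(1.7314, -1.8484) x1=(0.9327, -0.4333)
step 2: x0=(1.7025, -1.8862) x1=(0.9263, -0.4181)
step 3: x0=(1.6733, -1.9236) x1=(0.9207, -0.4045)
step 4: x0=(1.6439, -1.9605) x1=(0.9158, -0.3924)
step 5: x0=(1.6143, -1.9969) x1=(0.9116, -0.3817)
step 6: x0=(1.5845, -2.0329) x1=(0.9081, -0.3725)
step 7: x0=(1.5545, -2.0684) x1=(0.9051, -0.3646)
step 8: x0=(1.5243, -2.1035) x1=(0.9026, -0.3581)
step 9: x0=(1.4940, -2.1382) x1=(0.9006, -0.3529)
step 10: x0=(1.4636, -2.1725) x1=(0.8990, -0.3490)
step 11: x0=(1.4330, -2.2064) x1=(0.8978, -0.3464)
step 12: x0=(1.4024, -2.2399) x1=(0.8969, -0.3450)
step 13: x0=(1.3716, -2.2730) x1=(0.8964, -0.3448)
step 14: x0=(1.3407, -2.3057) x1=(0.8962, -0.3458)
step 15: x0=(1.3098, -2.3381) x1=(0.8962, -0.3479)
step 16: x0=(1.2787, -2.3701) x1=(0.8965, -0.3512)
step 17: x0=(1.2476, -2.4018) x1=(0.8969, -0.3556)

(0.8969, -0.3556)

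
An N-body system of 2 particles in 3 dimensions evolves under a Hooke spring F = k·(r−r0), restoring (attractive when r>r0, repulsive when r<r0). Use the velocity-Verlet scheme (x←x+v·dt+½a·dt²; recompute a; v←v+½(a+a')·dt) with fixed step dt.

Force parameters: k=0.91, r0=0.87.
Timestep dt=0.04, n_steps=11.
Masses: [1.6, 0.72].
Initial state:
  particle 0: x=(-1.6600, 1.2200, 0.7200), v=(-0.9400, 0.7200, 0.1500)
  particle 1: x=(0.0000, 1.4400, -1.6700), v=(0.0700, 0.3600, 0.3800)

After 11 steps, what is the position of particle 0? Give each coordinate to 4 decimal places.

(-2.0052, 1.5431, 0.6968)

step 0: x0=(-1.6600, 1.2200, 0.7200) x1=(0.0000, 1.4400, -1.6700)
step 1: x0=(-1.6971, 1.2489, 0.7252) x1=(0.0016, 1.4542, -1.6531)
step 2: x0=(-1.7331, 1.2779, 0.7290) x1=(0.0008, 1.4682, -1.6328)
step 3: x0=(-1.7679, 1.3070, 0.7312) x1=(-0.0024, 1.4819, -1.6092)
step 4: x0=(-1.8017, 1.3362, 0.7319) x1=(-0.0082, 1.4953, -1.5822)
step 5: x0=(-1.8343, 1.3656, 0.7311) x1=(-0.0165, 1.5085, -1.5520)
step 6: x0=(-1.8657, 1.3950, 0.7288) x1=(-0.0274, 1.5215, -1.5185)
step 7: x0=(-1.8960, 1.4245, 0.7252) x1=(-0.0409, 1.5343, -1.4818)
step 8: x0=(-1.9250, 1.4541, 0.7201) x1=(-0.0571, 1.5470, -1.4420)
step 9: x0=(-1.9529, 1.4837, 0.7137) x1=(-0.0758, 1.5595, -1.3991)
step 10: x0=(-1.9797, 1.5134, 0.7059) x1=(-0.0972, 1.5720, -1.3533)
step 11: x0=(-2.0052, 1.5431, 0.6968) x1=(-0.1212, 1.5843, -1.3047)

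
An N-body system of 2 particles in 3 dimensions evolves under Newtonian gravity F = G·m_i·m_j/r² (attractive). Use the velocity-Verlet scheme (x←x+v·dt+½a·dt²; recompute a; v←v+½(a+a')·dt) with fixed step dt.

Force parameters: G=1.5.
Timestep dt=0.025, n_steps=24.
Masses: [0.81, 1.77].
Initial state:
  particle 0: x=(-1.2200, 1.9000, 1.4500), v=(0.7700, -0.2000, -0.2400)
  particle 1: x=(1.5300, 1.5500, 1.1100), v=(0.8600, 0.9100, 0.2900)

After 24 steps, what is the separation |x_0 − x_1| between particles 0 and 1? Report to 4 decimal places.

step 0: x0=(-1.2200, 1.9000, 1.4500) x1=(1.5300, 1.5500, 1.1100)
step 1: x0=(-1.2006, 1.8950, 1.4440) x1=(1.5515, 1.5728, 1.1173)
step 2: x0=(-1.1811, 1.8899, 1.4379) x1=(1.5728, 1.5955, 1.1245)
step 3: x0=(-1.1613, 1.8849, 1.4319) x1=(1.5941, 1.6183, 1.1318)
step 4: x0=(-1.1413, 1.8798, 1.4258) x1=(1.6152, 1.6411, 1.1391)
step 5: x0=(-1.1211, 1.8747, 1.4197) x1=(1.6363, 1.6639, 1.1464)
step 6: x0=(-1.1007, 1.8696, 1.4136) x1=(1.6573, 1.6867, 1.1537)
step 7: x0=(-1.0801, 1.8645, 1.4074) x1=(1.6781, 1.7095, 1.1610)
step 8: x0=(-1.0592, 1.8593, 1.4013) x1=(1.6989, 1.7323, 1.1683)
step 9: x0=(-1.0382, 1.8542, 1.3951) x1=(1.7196, 1.7551, 1.1757)
step 10: x0=(-1.0169, 1.8490, 1.3889) x1=(1.7402, 1.7780, 1.1830)
step 11: x0=(-0.9954, 1.8438, 1.3826) x1=(1.7606, 1.8008, 1.1904)
step 12: x0=(-0.9737, 1.8387, 1.3764) x1=(1.7810, 1.8236, 1.1977)
step 13: x0=(-0.9518, 1.8335, 1.3702) x1=(1.8013, 1.8464, 1.2051)
step 14: x0=(-0.9296, 1.8283, 1.3639) x1=(1.8215, 1.8693, 1.2125)
step 15: x0=(-0.9073, 1.8232, 1.3576) x1=(1.8415, 1.8921, 1.2198)
step 16: x0=(-0.8847, 1.8180, 1.3513) x1=(1.8615, 1.9149, 1.2272)
step 17: x0=(-0.8619, 1.8129, 1.3450) x1=(1.8814, 1.9377, 1.2346)
step 18: x0=(-0.8389, 1.8077, 1.3387) x1=(1.9012, 1.9605, 1.2420)
step 19: x0=(-0.8157, 1.8026, 1.3324) x1=(1.9208, 1.9834, 1.2494)
step 20: x0=(-0.7922, 1.7975, 1.3261) x1=(1.9404, 2.0062, 1.2568)
step 21: x0=(-0.7685, 1.7924, 1.3198) x1=(1.9599, 2.0290, 1.2642)
step 22: x0=(-0.7446, 1.7873, 1.3135) x1=(1.9793, 2.0517, 1.2716)
step 23: x0=(-0.7205, 1.7822, 1.3071) x1=(1.9985, 2.0745, 1.2790)
step 24: x0=(-0.6962, 1.7772, 1.3008) x1=(2.0177, 2.0973, 1.2864)

2.7327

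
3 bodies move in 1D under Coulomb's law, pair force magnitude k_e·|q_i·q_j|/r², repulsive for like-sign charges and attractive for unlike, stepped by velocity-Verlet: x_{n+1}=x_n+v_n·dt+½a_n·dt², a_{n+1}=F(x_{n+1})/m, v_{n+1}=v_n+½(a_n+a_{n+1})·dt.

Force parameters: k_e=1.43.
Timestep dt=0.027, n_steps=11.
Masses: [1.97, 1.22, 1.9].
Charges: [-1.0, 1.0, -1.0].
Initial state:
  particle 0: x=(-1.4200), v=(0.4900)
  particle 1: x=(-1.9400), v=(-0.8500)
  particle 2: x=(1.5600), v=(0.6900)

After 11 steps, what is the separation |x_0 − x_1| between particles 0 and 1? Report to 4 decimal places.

0.6797

step 0: x0=(-1.4200) x1=(-1.9400) x2=(1.5600)
step 1: x0=(-1.4078) x1=(-1.9613) x2=(1.5786)
step 2: x0=(-1.3973) x1=(-1.9798) x2=(1.5973)
step 3: x0=(-1.3885) x1=(-1.9957) x2=(1.6160)
step 4: x0=(-1.3812) x1=(-2.0092) x2=(1.6347)
step 5: x0=(-1.3753) x1=(-2.0205) x2=(1.6534)
step 6: x0=(-1.3707) x1=(-2.0297) x2=(1.6721)
step 7: x0=(-1.3674) x1=(-2.0368) x2=(1.6909)
step 8: x0=(-1.3653) x1=(-2.0420) x2=(1.7096)
step 9: x0=(-1.3644) x1=(-2.0452) x2=(1.7284)
step 10: x0=(-1.3647) x1=(-2.0465) x2=(1.7472)
step 11: x0=(-1.3663) x1=(-2.0460) x2=(1.7660)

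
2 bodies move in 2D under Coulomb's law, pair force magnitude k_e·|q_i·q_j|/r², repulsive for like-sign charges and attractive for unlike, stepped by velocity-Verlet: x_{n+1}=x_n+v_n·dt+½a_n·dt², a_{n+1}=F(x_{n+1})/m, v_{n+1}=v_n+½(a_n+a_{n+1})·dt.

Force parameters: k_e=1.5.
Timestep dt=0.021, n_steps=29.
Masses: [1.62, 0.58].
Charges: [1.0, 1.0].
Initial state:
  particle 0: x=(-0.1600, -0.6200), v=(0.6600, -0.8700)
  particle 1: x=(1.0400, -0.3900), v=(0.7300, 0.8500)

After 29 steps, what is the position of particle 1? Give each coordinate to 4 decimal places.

(1.7120, 0.2208)

step 0: x0=(-0.1600, -0.6200) x1=(1.0400, -0.3900)
step 1: x0=(-0.1463, -0.6383) x1=(1.0557, -0.3721)
step 2: x0=(-0.1328, -0.6566) x1=(1.0721, -0.3540)
step 3: x0=(-0.1196, -0.6751) x1=(1.0893, -0.3357)
step 4: x0=(-0.1066, -0.6936) x1=(1.1072, -0.3173)
step 5: x0=(-0.0939, -0.7121) x1=(1.1257, -0.2986)
step 6: x0=(-0.0815, -0.7308) x1=(1.1449, -0.2797)
step 7: x0=(-0.0692, -0.7495) x1=(1.1647, -0.2606)
step 8: x0=(-0.0572, -0.7683) x1=(1.1851, -0.2412)
step 9: x0=(-0.0453, -0.7872) x1=(1.2061, -0.2216)
step 10: x0=(-0.0337, -0.8062) x1=(1.2276, -0.2018)
step 11: x0=(-0.0222, -0.8253) x1=(1.2497, -0.1817)
step 12: x0=(-0.0110, -0.8444) x1=(1.2722, -0.1613)
step 13: x0=(0.0001, -0.8637) x1=(1.2953, -0.1407)
step 14: x0=(0.0111, -0.8830) x1=(1.3187, -0.1198)
step 15: x0=(0.0219, -0.9025) x1=(1.3427, -0.0987)
step 16: x0=(0.0325, -0.9220) x1=(1.3670, -0.0774)
step 17: x0=(0.0430, -0.9416) x1=(1.3917, -0.0557)
step 18: x0=(0.0534, -0.9613) x1=(1.4168, -0.0339)
step 19: x0=(0.0636, -0.9811) x1=(1.4422, -0.0118)
step 20: x0=(0.0737, -1.0010) x1=(1.4680, 0.0105)
step 21: x0=(0.0838, -1.0209) x1=(1.4940, 0.0330)
step 22: x0=(0.0937, -1.0410) x1=(1.5204, 0.0558)
step 23: x0=(0.1035, -1.0611) x1=(1.5470, 0.0788)
step 24: x0=(0.1132, -1.0812) x1=(1.5740, 0.1020)
step 25: x0=(0.1228, -1.1015) x1=(1.6011, 0.1254)
step 26: x0=(0.1324, -1.1218) x1=(1.6285, 0.1489)
step 27: x0=(0.1418, -1.1422) x1=(1.6561, 0.1727)
step 28: x0=(0.1512, -1.1627) x1=(1.6840, 0.1967)
step 29: x0=(0.1605, -1.1832) x1=(1.7120, 0.2208)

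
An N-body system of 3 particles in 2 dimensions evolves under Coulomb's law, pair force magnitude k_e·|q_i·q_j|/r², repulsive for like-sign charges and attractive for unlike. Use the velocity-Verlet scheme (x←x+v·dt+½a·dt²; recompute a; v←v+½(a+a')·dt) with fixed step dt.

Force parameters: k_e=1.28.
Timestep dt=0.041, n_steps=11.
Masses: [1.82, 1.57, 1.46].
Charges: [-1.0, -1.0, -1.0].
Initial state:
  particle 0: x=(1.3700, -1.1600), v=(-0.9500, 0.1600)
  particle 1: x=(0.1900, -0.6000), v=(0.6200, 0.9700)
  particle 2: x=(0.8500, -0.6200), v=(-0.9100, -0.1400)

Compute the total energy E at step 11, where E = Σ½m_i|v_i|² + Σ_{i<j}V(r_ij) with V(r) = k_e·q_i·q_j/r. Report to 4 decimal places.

7.1291

step 0: x0=(1.3700, -1.1600) x1=(0.1900, -0.6000) x2=(0.8500, -0.6200)
step 1: x0=(1.3321, -1.1543) x1=(0.2135, -0.5600) x2=(0.8135, -0.6248)
step 2: x0=(1.2963, -1.1506) x1=(0.2325, -0.5192) x2=(0.7791, -0.6282)
step 3: x0=(1.2628, -1.1488) x1=(0.2464, -0.4771) x2=(0.7474, -0.6306)
step 4: x0=(1.2315, -1.1489) x1=(0.2547, -0.4330) x2=(0.7190, -0.6325)
step 5: x0=(1.2024, -1.1512) x1=(0.2574, -0.3863) x2=(0.6938, -0.6348)
step 6: x0=(1.1755, -1.1555) x1=(0.2546, -0.3362) x2=(0.6718, -0.6380)
step 7: x0=(1.1507, -1.1620) x1=(0.2470, -0.2826) x2=(0.6523, -0.6424)
step 8: x0=(1.1281, -1.1707) x1=(0.2352, -0.2252) x2=(0.6347, -0.6480)
step 9: x0=(1.1075, -1.1815) x1=(0.2202, -0.1643) x2=(0.6180, -0.6548)
step 10: x0=(1.0890, -1.1945) x1=(0.2024, -0.1002) x2=(0.6017, -0.6624)
step 11: x0=(1.0723, -1.2097) x1=(0.1826, -0.0332) x2=(0.5853, -0.6704)
step 0 velocities: v0=(-0.9500, 0.1600) v1=(0.6200, 0.9700) v2=(-0.9100, -0.1400)
step 0: KE=2.5038, PE=4.6259, E=7.1297
step 11 velocities: v0=(-0.3846, -0.3947) v1=(-0.5044, 1.6654) v2=(-0.4058, -0.1963)
step 11: KE=2.8017, PE=4.3275, E=7.1291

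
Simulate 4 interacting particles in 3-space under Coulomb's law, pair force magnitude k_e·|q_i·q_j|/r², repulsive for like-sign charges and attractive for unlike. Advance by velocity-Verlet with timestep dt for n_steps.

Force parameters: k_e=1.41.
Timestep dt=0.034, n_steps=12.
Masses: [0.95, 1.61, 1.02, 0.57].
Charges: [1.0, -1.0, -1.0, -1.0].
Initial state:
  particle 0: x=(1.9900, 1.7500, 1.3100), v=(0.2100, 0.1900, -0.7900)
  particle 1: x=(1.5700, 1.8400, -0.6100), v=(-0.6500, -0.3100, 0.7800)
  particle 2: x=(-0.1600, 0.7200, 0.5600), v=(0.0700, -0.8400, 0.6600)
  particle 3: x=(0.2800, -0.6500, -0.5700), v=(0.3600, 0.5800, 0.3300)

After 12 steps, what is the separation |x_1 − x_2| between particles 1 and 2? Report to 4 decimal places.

step 0: x0=(1.9900, 1.7500, 1.3100) x1=(1.5700, 1.8400, -0.6100) x2=(-0.1600, 0.7200, 0.5600) x3=(0.2800, -0.6500, -0.5700)
step 1: x0=(1.9969, 1.7564, 1.2828) x1=(1.5480, 1.8296, -0.5834) x2=(-0.1577, 0.6916, 0.5827) x3=(0.2923, -0.6307, -0.5590)
step 2: x0=(2.0035, 1.7625, 1.2551) x1=(1.5263, 1.8193, -0.5566) x2=(-0.1555, 0.6635, 0.6059) x3=(0.3048, -0.6122, -0.5484)
step 3: x0=(2.0096, 1.7685, 1.2267) x1=(1.5048, 1.8093, -0.5297) x2=(-0.1534, 0.6358, 0.6297) x3=(0.3175, -0.5945, -0.5382)
step 4: x0=(2.0152, 1.7742, 1.1977) x1=(1.4837, 1.7994, -0.5025) x2=(-0.1514, 0.6084, 0.6540) x3=(0.3303, -0.5776, -0.5286)
step 5: x0=(2.0204, 1.7798, 1.1680) x1=(1.4628, 1.7898, -0.4751) x2=(-0.1495, 0.5813, 0.6788) x3=(0.3434, -0.5616, -0.5194)
step 6: x0=(2.0251, 1.7851, 1.1377) x1=(1.4422, 1.7804, -0.4475) x2=(-0.1479, 0.5545, 0.7043) x3=(0.3567, -0.5464, -0.5108)
step 7: x0=(2.0292, 1.7901, 1.1067) x1=(1.4219, 1.7713, -0.4197) x2=(-0.1463, 0.5281, 0.7303) x3=(0.3702, -0.5321, -0.5028)
step 8: x0=(2.0329, 1.7949, 1.0749) x1=(1.4020, 1.7624, -0.3916) x2=(-0.1449, 0.5019, 0.7569) x3=(0.3840, -0.5186, -0.4954)
step 9: x0=(2.0359, 1.7994, 1.0425) x1=(1.3824, 1.7538, -0.3632) x2=(-0.1437, 0.4761, 0.7840) x3=(0.3980, -0.5058, -0.4886)
step 10: x0=(2.0384, 1.8037, 1.0093) x1=(1.3632, 1.7454, -0.3345) x2=(-0.1427, 0.4505, 0.8118) x3=(0.4123, -0.4939, -0.4824)
step 11: x0=(2.0402, 1.8077, 0.9753) x1=(1.3444, 1.7373, -0.3055) x2=(-0.1418, 0.4252, 0.8402) x3=(0.4269, -0.4828, -0.4768)
step 12: x0=(2.0413, 1.8114, 0.9405) x1=(1.3260, 1.7295, -0.2762) x2=(-0.1411, 0.4001, 0.8691) x3=(0.4417, -0.4725, -0.4720)

2.2872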